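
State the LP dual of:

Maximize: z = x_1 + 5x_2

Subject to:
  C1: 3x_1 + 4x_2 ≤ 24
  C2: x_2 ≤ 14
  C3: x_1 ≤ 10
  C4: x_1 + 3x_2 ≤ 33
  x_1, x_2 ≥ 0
Minimize: z = 24y1 + 14y2 + 10y3 + 33y4

Subject to:
  C1: -3y1 - y3 - y4 ≤ -1
  C2: -4y1 - y2 - 3y4 ≤ -5
  y1, y2, y3, y4 ≥ 0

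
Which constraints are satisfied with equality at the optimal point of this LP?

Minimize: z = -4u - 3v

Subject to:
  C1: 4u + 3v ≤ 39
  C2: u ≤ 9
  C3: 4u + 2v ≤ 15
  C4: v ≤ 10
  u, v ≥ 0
Optimal: u = 0, v = 7.5
Slack at optimum:
  C1: slack = 16.5
  C2: slack = 9
  C3: slack = 0 (binding)
  C4: slack = 2.5
  u ≥ 0: u = 0 (binding)
  v ≥ 0: v = 7.5
Binding constraints: C3, u ≥ 0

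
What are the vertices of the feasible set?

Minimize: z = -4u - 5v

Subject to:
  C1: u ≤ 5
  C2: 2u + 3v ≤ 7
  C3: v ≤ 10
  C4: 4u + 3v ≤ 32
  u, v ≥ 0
Each vertex is the intersection of two constraint boundaries that also satisfies all remaining constraints:
  u = 0 and v = 0 → (0, 0)
  2u + 3v = 7 and v = 0 → (3.5, 0)
  2u + 3v = 7 and u = 0 → (0, 2.333)

Vertices: (0, 0), (3.5, 0), (0, 2.333)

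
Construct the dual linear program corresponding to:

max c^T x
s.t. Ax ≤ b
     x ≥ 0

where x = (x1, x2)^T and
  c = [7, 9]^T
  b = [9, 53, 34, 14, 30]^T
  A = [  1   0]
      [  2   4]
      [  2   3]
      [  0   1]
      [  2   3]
Minimize: z = 9y1 + 53y2 + 34y3 + 14y4 + 30y5

Subject to:
  C1: -y1 - 2y2 - 2y3 - 2y5 ≤ -7
  C2: -4y2 - 3y3 - y4 - 3y5 ≤ -9
  y1, y2, y3, y4, y5 ≥ 0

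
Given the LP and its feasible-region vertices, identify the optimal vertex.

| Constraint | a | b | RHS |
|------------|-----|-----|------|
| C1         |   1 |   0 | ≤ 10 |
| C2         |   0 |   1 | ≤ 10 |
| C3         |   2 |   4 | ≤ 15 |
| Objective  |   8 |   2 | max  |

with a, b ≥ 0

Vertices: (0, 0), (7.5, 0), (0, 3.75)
Evaluating z = 8a + 2b at each vertex:
  (0, 0): z = 0
  (7.5, 0): z = 60
  (0, 3.75): z = 7.5

The largest value is z = 60, attained at (7.5, 0).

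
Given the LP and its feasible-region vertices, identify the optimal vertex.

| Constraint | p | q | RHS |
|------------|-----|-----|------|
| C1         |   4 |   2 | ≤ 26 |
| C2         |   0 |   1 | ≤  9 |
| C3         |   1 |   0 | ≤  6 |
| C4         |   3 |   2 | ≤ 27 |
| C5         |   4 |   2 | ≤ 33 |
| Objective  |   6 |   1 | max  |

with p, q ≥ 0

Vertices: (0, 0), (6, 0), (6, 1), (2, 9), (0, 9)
Evaluating z = 6p + q at each vertex:
  (0, 0): z = 0
  (6, 0): z = 36
  (6, 1): z = 37
  (2, 9): z = 21
  (0, 9): z = 9

The largest value is z = 37, attained at (6, 1).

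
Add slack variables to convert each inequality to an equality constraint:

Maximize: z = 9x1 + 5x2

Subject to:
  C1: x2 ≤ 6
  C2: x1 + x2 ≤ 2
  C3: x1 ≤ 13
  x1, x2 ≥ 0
max z = 9x1 + 5x2

s.t.
  x2 + s1 = 6
  x1 + x2 + s2 = 2
  x1 + s3 = 13
  x1, x2, s1, s2, s3 ≥ 0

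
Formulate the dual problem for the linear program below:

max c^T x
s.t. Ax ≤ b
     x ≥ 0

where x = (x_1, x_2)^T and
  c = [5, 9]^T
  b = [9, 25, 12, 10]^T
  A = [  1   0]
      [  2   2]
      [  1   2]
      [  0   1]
Minimize: z = 9y1 + 25y2 + 12y3 + 10y4

Subject to:
  C1: -y1 - 2y2 - y3 ≤ -5
  C2: -2y2 - 2y3 - y4 ≤ -9
  y1, y2, y3, y4 ≥ 0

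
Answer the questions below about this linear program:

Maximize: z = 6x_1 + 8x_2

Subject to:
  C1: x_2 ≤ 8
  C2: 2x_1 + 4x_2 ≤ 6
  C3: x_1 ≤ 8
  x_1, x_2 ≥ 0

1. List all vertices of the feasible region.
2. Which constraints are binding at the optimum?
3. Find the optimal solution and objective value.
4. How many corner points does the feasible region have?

1. (0, 0), (3, 0), (0, 1.5)
2. C2, x_2 ≥ 0
3. x_1 = 3, x_2 = 0, z = 18
4. 3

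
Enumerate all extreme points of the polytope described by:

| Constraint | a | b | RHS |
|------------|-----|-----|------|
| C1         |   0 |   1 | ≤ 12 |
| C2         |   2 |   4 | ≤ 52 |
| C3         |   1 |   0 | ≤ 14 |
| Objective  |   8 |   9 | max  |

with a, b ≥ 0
Each vertex is the intersection of two constraint boundaries that also satisfies all remaining constraints:
  a = 0 and b = 0 → (0, 0)
  a = 14 and b = 0 → (14, 0)
  2a + 4b = 52 and a = 14 → (14, 6)
  b = 12 and 2a + 4b = 52 → (2, 12)
  b = 12 and a = 0 → (0, 12)

Vertices: (0, 0), (14, 0), (14, 6), (2, 12), (0, 12)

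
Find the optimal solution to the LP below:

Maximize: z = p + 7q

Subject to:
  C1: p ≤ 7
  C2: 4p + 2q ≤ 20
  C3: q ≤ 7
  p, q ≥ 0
p = 1.5, q = 7, z = 50.5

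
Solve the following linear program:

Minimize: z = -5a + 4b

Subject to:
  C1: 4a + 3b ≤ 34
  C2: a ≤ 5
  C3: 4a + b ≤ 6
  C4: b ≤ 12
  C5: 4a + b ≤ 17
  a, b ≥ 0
Each vertex is the intersection of two constraint boundaries that also satisfies all remaining constraints:
  a = 0 and b = 0 → (0, 0)
  4a + b = 6 and b = 0 → (1.5, 0)
  4a + b = 6 and a = 0 → (0, 6)

Evaluating z = -5a + 4b at each vertex:
  (0, 0): z = 0
  (1.5, 0): z = -7.5
  (0, 6): z = 24

The minimum is at (1.5, 0) with z = -7.5.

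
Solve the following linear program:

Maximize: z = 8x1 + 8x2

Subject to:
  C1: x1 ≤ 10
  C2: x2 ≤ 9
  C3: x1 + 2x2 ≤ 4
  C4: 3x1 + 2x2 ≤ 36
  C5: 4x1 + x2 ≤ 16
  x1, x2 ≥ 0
x1 = 4, x2 = 0, z = 32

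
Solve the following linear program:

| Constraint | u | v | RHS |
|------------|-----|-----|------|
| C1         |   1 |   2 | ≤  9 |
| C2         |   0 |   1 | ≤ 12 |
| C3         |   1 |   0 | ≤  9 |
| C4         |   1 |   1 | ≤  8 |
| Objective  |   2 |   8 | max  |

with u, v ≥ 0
Each vertex is the intersection of two constraint boundaries that also satisfies all remaining constraints:
  u = 0 and v = 0 → (0, 0)
  u + v = 8 and v = 0 → (8, 0)
  u + 2v = 9 and u + v = 8 → (7, 1)
  u + 2v = 9 and u = 0 → (0, 4.5)

Evaluating z = 2u + 8v at each vertex:
  (0, 0): z = 0
  (8, 0): z = 16
  (7, 1): z = 22
  (0, 4.5): z = 36

The maximum is at (0, 4.5) with z = 36.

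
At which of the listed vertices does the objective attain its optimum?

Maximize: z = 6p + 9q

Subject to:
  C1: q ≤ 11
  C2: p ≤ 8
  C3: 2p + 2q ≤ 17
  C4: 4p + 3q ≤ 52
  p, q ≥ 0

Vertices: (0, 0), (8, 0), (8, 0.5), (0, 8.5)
Evaluating z = 6p + 9q at each vertex:
  (0, 0): z = 0
  (8, 0): z = 48
  (8, 0.5): z = 52.5
  (0, 8.5): z = 76.5

The largest value is z = 76.5, attained at (0, 8.5).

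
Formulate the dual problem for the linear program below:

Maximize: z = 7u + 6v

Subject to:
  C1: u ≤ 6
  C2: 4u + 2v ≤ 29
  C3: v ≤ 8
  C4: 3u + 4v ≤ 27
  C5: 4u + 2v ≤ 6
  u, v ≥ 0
Minimize: z = 6y1 + 29y2 + 8y3 + 27y4 + 6y5

Subject to:
  C1: -y1 - 4y2 - 3y4 - 4y5 ≤ -7
  C2: -2y2 - y3 - 4y4 - 2y5 ≤ -6
  y1, y2, y3, y4, y5 ≥ 0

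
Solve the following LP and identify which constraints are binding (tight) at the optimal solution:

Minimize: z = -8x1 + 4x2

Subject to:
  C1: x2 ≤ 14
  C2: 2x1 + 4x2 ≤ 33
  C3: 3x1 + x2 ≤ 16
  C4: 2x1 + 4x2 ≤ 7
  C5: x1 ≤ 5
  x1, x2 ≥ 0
Optimal: x1 = 3.5, x2 = 0
Slack at optimum:
  C1: slack = 14
  C2: slack = 26
  C3: slack = 5.5
  C4: slack = 0 (binding)
  C5: slack = 1.5
  x1 ≥ 0: x1 = 3.5
  x2 ≥ 0: x2 = 0 (binding)
Binding constraints: C4, x2 ≥ 0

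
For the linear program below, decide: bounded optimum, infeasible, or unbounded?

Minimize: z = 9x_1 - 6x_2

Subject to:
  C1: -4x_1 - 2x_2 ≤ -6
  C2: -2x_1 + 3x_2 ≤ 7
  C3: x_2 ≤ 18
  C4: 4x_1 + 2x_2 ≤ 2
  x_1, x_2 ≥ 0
C4 requires 4x_1 + 2x_2 ≤ 2, while C1 (-4x_1 - 2x_2 ≤ -6) is equivalent to 4x_1 + 2x_2 ≥ 6. Together they would need 6 ≤ 4x_1 + 2x_2 ≤ 2, which is impossible since 6 > 2. No point satisfies all constraints.

Infeasible — the constraint set is empty.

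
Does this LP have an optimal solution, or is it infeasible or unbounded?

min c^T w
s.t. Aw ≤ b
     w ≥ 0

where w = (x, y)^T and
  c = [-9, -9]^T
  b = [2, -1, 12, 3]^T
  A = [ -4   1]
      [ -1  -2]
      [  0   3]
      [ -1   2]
Feasible point: (0, 1) satisfies every constraint, so the LP is feasible.
Direction d = (1, 0): for each constraint row a, a·d ≤ 0 —
  (-4)(1) + (1)(0) = -4 ≤ 0
  (-1)(1) + (-2)(0) = -1 ≤ 0
  (0)(1) + (3)(0) = 0 ≤ 0
  (-1)(1) + (2)(0) = -1 ≤ 0
and d ≥ 0, so (0, 1) + t·d stays feasible for every t ≥ 0. Along this ray z = -9x - 9y changes by -9 per unit t, so z → −∞.

The LP is unbounded; z can be made arbitrarily small.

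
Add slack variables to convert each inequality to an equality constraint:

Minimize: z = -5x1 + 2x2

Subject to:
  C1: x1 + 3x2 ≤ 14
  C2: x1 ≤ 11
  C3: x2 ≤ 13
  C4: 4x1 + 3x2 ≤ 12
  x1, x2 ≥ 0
min z = -5x1 + 2x2

s.t.
  x1 + 3x2 + s1 = 14
  x1 + s2 = 11
  x2 + s3 = 13
  4x1 + 3x2 + s4 = 12
  x1, x2, s1, s2, s3, s4 ≥ 0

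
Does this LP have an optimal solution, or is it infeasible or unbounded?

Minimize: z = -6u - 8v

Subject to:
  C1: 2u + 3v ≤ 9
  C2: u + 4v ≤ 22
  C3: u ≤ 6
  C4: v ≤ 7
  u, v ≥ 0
The point (4.5, 0) satisfies every constraint, so the LP is feasible; the constraints give u ≤ 6 and v ≤ 7, which with u, v ≥ 0 keep the feasible region inside a bounded box. A feasible, bounded LP attains a finite optimum at a vertex.

Evaluating z = -6u - 8v at each vertex:
  (0, 0): z = 0
  (4.5, 0): z = -27
  (0, 3): z = -24

The LP has an optimal solution: (4.5, 0) with z = -27.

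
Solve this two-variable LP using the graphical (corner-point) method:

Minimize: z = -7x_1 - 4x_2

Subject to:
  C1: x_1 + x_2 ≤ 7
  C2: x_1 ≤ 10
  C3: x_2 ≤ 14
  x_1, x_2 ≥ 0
Each vertex is the intersection of two constraint boundaries that also satisfies all remaining constraints:
  x_1 = 0 and x_2 = 0 → (0, 0)
  x_1 + x_2 = 7 and x_2 = 0 → (7, 0)
  x_1 + x_2 = 7 and x_1 = 0 → (0, 7)

Evaluating z = -7x_1 - 4x_2 at each vertex:
  (0, 0): z = 0
  (7, 0): z = -49
  (0, 7): z = -28

The minimum is at (7, 0) with z = -49.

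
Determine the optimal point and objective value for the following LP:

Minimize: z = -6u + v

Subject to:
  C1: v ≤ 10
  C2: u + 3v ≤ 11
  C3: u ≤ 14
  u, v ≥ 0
Each vertex is the intersection of two constraint boundaries that also satisfies all remaining constraints:
  u = 0 and v = 0 → (0, 0)
  u + 3v = 11 and v = 0 → (11, 0)
  u + 3v = 11 and u = 0 → (0, 3.667)

Evaluating z = -6u + v at each vertex:
  (0, 0): z = 0
  (11, 0): z = -66
  (0, 3.667): z = 3.667

The minimum is at (11, 0) with z = -66.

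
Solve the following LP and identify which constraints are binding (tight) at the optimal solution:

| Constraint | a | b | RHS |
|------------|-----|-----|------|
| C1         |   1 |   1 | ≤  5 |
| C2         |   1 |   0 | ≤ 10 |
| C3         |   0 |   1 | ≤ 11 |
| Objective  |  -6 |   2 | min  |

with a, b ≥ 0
Optimal: a = 5, b = 0
Slack at optimum:
  C1: slack = 0 (binding)
  C2: slack = 5
  C3: slack = 11
  a ≥ 0: a = 5
  b ≥ 0: b = 0 (binding)
Binding constraints: C1, b ≥ 0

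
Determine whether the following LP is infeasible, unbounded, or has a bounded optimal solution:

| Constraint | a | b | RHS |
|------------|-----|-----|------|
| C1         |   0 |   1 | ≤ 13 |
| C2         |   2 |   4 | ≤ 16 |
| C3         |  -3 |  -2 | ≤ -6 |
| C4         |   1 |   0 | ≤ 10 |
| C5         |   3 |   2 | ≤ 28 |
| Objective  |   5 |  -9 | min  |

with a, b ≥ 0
The point (0, 4) satisfies every constraint, so the LP is feasible; the constraints give a ≤ 10 and b ≤ 13, which with a, b ≥ 0 keep the feasible region inside a bounded box. A feasible, bounded LP attains a finite optimum at a vertex.

Evaluating z = 5a - 9b at each vertex:
  (2, 0): z = 10
  (8, 0): z = 40
  (0, 4): z = -36
  (0, 3): z = -27

Feasible with finite optimum z* = -36 at (0, 4).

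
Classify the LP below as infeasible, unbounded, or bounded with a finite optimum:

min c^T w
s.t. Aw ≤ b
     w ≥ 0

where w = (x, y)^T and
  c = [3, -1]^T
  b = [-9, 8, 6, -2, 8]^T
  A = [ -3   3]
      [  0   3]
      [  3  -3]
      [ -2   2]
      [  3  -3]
One constraint requires 3x - 3y ≤ 6, while the constraint -3x + 3y ≤ -9 is equivalent to 3x - 3y ≥ 9. Together they would need 9 ≤ 3x - 3y ≤ 6, which is impossible since 9 > 6. No point satisfies all constraints.

Infeasible: no point satisfies all constraints simultaneously.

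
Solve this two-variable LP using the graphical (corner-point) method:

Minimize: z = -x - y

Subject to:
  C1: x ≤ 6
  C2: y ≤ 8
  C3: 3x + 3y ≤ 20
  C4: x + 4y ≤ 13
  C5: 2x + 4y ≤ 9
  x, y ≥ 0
x = 4.5, y = 0, z = -4.5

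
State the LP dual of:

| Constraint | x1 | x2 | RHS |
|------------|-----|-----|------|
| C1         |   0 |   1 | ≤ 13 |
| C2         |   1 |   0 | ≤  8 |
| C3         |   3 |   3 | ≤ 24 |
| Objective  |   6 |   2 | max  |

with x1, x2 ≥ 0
Minimize: z = 13y1 + 8y2 + 24y3

Subject to:
  C1: -y2 - 3y3 ≤ -6
  C2: -y1 - 3y3 ≤ -2
  y1, y2, y3 ≥ 0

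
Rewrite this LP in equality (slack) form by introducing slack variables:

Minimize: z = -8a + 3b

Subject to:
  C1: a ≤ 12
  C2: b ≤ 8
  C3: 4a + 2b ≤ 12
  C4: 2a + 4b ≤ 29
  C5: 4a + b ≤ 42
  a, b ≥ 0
min z = -8a + 3b

s.t.
  a + s1 = 12
  b + s2 = 8
  4a + 2b + s3 = 12
  2a + 4b + s4 = 29
  4a + b + s5 = 42
  a, b, s1, s2, s3, s4, s5 ≥ 0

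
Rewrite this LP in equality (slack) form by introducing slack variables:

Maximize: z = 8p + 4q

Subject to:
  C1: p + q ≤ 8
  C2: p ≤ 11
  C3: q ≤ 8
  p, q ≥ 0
max z = 8p + 4q

s.t.
  p + q + s1 = 8
  p + s2 = 11
  q + s3 = 8
  p, q, s1, s2, s3 ≥ 0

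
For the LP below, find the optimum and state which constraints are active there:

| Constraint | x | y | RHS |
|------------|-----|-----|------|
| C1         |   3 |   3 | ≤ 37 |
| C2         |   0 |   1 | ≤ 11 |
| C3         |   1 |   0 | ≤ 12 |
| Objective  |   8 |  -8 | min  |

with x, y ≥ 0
Optimal: x = 0, y = 11
Binding: C2, x ≥ 0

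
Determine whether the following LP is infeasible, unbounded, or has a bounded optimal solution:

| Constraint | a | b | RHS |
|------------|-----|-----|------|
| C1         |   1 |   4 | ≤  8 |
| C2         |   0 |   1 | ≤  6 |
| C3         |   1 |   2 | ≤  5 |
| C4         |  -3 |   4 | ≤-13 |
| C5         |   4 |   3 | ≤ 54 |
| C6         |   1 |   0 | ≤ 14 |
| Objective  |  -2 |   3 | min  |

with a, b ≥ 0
The point (5, 0) satisfies every constraint, so the LP is feasible; the constraints give a ≤ 14 and b ≤ 6, which with a, b ≥ 0 keep the feasible region inside a bounded box. A feasible, bounded LP attains a finite optimum at a vertex.

Feasible with finite optimum z* = -10 at (5, 0).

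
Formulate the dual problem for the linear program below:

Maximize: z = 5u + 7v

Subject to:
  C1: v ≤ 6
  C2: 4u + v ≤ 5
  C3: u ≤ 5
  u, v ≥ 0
Minimize: z = 6y1 + 5y2 + 5y3

Subject to:
  C1: -4y2 - y3 ≤ -5
  C2: -y1 - y2 ≤ -7
  y1, y2, y3 ≥ 0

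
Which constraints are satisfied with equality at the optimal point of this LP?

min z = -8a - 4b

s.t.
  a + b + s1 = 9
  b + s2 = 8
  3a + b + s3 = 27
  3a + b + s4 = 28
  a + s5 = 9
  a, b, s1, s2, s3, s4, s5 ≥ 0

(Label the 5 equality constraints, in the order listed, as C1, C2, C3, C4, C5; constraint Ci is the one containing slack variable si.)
Optimal: a = 9, b = 0
Slack at optimum:
  C1: slack = 0 (binding)
  C2: slack = 8
  C3: slack = 0 (binding)
  C4: slack = 1
  C5: slack = 0 (binding)
  a ≥ 0: a = 9
  b ≥ 0: b = 0 (binding)
Binding constraints: C1, C3, C5, b ≥ 0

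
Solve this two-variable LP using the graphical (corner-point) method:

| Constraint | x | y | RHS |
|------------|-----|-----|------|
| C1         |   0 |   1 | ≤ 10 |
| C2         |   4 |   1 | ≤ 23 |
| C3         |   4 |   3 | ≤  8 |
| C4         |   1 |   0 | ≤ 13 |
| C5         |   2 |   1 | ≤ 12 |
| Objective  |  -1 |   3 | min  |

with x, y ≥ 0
Each vertex is the intersection of two constraint boundaries that also satisfies all remaining constraints:
  x = 0 and y = 0 → (0, 0)
  4x + 3y = 8 and y = 0 → (2, 0)
  4x + 3y = 8 and x = 0 → (0, 2.667)

Evaluating z = -x + 3y at each vertex:
  (0, 0): z = 0
  (2, 0): z = -2
  (0, 2.667): z = 8

The minimum is at (2, 0) with z = -2.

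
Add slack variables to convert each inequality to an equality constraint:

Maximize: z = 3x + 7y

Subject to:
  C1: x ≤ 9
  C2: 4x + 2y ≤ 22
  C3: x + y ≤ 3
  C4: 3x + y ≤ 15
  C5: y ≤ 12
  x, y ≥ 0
max z = 3x + 7y

s.t.
  x + s1 = 9
  4x + 2y + s2 = 22
  x + y + s3 = 3
  3x + y + s4 = 15
  y + s5 = 12
  x, y, s1, s2, s3, s4, s5 ≥ 0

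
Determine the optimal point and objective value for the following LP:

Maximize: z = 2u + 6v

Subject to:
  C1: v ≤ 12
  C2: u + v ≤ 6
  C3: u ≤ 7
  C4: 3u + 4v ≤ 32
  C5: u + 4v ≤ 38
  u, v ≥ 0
Each vertex is the intersection of two constraint boundaries that also satisfies all remaining constraints:
  u = 0 and v = 0 → (0, 0)
  u + v = 6 and v = 0 → (6, 0)
  u + v = 6 and u = 0 → (0, 6)

Evaluating z = 2u + 6v at each vertex:
  (0, 0): z = 0
  (6, 0): z = 12
  (0, 6): z = 36

The maximum is at (0, 6) with z = 36.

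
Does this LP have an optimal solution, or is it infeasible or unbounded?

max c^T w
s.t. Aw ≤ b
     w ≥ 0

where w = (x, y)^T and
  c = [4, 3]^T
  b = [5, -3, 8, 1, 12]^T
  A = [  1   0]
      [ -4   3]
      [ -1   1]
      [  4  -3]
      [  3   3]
One constraint requires 4x - 3y ≤ 1, while the constraint -4x + 3y ≤ -3 is equivalent to 4x - 3y ≥ 3. Together they would need 3 ≤ 4x - 3y ≤ 1, which is impossible since 3 > 1. No point satisfies all constraints.

The feasible region is empty; the LP is infeasible.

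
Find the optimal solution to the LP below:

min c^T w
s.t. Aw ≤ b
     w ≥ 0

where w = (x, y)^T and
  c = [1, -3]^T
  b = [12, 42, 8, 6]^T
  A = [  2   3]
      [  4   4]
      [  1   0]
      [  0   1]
Each vertex is the intersection of two constraint boundaries that also satisfies all remaining constraints:
  x = 0 and y = 0 → (0, 0)
  2x + 3y = 12 and y = 0 → (6, 0)
  2x + 3y = 12 and x = 0 → (0, 4)

Evaluating z = x - 3y at each vertex:
  (0, 0): z = 0
  (6, 0): z = 6
  (0, 4): z = -12

The minimum is at (0, 4) with z = -12.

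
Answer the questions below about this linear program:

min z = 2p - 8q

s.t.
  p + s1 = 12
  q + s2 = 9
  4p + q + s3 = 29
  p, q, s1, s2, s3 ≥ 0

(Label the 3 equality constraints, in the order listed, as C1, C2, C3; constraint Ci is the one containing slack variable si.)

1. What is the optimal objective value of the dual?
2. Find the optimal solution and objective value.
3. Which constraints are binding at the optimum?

1. -72 (by strong duality, equal to the primal optimum)
2. p = 0, q = 9, z = -72
3. C2, p ≥ 0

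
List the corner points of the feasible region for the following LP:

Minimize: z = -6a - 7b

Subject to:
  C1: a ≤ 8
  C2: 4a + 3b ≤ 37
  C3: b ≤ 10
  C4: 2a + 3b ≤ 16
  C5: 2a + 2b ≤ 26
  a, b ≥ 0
Each vertex is the intersection of two constraint boundaries that also satisfies all remaining constraints:
  a = 0 and b = 0 → (0, 0)
  a = 8 and 2a + 3b = 16 → (8, 0)
  2a + 3b = 16 and a = 0 → (0, 5.333)

Vertices: (0, 0), (8, 0), (0, 5.333)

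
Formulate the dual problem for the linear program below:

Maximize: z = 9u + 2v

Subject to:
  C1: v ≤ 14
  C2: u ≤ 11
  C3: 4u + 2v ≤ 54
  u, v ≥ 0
Minimize: z = 14y1 + 11y2 + 54y3

Subject to:
  C1: -y2 - 4y3 ≤ -9
  C2: -y1 - 2y3 ≤ -2
  y1, y2, y3 ≥ 0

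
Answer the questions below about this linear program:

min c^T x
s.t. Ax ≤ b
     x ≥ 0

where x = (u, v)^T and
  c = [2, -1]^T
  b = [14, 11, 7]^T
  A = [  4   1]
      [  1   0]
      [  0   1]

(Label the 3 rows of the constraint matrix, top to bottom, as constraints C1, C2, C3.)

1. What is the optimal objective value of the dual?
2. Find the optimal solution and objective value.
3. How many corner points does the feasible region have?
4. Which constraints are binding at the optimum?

1. -7 (by strong duality, equal to the primal optimum)
2. u = 0, v = 7, z = -7
3. 4
4. C3, u ≥ 0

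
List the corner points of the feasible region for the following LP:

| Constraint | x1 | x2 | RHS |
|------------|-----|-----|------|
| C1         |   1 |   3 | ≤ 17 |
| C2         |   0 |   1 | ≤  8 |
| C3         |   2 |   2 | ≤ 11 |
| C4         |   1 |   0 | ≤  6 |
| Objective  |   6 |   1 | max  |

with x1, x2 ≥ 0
Each vertex is the intersection of two constraint boundaries that also satisfies all remaining constraints:
  x1 = 0 and x2 = 0 → (0, 0)
  2x1 + 2x2 = 11 and x2 = 0 → (5.5, 0)
  2x1 + 2x2 = 11 and x1 = 0 → (0, 5.5)

Vertices: (0, 0), (5.5, 0), (0, 5.5)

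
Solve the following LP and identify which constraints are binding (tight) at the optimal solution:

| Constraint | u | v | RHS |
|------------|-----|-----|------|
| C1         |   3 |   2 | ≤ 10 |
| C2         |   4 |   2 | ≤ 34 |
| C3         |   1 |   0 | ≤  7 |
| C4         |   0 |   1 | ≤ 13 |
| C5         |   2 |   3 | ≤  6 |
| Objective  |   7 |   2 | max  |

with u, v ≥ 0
Optimal: u = 3, v = 0
Binding: C5, v ≥ 0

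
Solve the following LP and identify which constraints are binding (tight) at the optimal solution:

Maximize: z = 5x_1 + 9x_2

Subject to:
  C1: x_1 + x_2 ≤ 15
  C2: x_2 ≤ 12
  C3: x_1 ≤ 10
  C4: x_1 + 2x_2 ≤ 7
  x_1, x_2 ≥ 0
Optimal: x_1 = 7, x_2 = 0
Slack at optimum:
  C1: slack = 8
  C2: slack = 12
  C3: slack = 3
  C4: slack = 0 (binding)
  x_1 ≥ 0: x_1 = 7
  x_2 ≥ 0: x_2 = 0 (binding)
Binding constraints: C4, x_2 ≥ 0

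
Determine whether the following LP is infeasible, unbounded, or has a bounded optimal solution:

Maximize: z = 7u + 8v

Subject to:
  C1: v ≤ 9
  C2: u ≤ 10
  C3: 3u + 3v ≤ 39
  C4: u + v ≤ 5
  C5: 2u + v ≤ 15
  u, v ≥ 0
The point (0, 5) satisfies every constraint, so the LP is feasible; the constraints give u ≤ 10 and v ≤ 9, which with u, v ≥ 0 keep the feasible region inside a bounded box. A feasible, bounded LP attains a finite optimum at a vertex.

Evaluating z = 7u + 8v at each vertex:
  (0, 0): z = 0
  (5, 0): z = 35
  (0, 5): z = 40

The LP has an optimal solution: (0, 5) with z = 40.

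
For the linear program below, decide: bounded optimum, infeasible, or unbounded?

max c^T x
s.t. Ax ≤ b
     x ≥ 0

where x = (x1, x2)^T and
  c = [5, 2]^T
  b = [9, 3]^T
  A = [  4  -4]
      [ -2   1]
Feasible point: (0, 0) satisfies every constraint, so the LP is feasible.
Direction d = (1, 1): for each constraint row a, a·d ≤ 0 —
  (4)(1) + (-4)(1) = 0 ≤ 0
  (-2)(1) + (1)(1) = -1 ≤ 0
and d ≥ 0, so (0, 0) + t·d stays feasible for every t ≥ 0. Along this ray z = 5x1 + 2x2 changes by 7 per unit t, so z → +∞.

The LP is unbounded; z can be made arbitrarily large.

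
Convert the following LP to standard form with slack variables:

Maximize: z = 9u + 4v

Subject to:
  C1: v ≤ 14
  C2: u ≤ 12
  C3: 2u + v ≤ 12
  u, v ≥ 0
max z = 9u + 4v

s.t.
  v + s1 = 14
  u + s2 = 12
  2u + v + s3 = 12
  u, v, s1, s2, s3 ≥ 0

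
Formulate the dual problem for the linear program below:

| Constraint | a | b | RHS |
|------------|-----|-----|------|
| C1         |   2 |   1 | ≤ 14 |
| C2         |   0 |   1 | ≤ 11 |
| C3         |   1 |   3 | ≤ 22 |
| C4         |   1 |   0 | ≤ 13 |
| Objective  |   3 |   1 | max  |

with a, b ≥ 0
Minimize: z = 14y1 + 11y2 + 22y3 + 13y4

Subject to:
  C1: -2y1 - y3 - y4 ≤ -3
  C2: -y1 - y2 - 3y3 ≤ -1
  y1, y2, y3, y4 ≥ 0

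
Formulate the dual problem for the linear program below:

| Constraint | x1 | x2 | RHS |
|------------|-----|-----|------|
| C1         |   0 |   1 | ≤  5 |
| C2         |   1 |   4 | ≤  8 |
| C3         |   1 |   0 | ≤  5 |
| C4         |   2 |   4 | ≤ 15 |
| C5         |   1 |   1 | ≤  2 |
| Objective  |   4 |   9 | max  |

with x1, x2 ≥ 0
Minimize: z = 5y1 + 8y2 + 5y3 + 15y4 + 2y5

Subject to:
  C1: -y2 - y3 - 2y4 - y5 ≤ -4
  C2: -y1 - 4y2 - 4y4 - y5 ≤ -9
  y1, y2, y3, y4, y5 ≥ 0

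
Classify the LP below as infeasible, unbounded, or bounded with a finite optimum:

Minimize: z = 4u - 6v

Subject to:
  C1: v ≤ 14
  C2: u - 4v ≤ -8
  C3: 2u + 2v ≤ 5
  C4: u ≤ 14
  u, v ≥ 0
The point (0, 2.5) satisfies every constraint, so the LP is feasible; the constraints give u ≤ 14 and v ≤ 14, which with u, v ≥ 0 keep the feasible region inside a bounded box. A feasible, bounded LP attains a finite optimum at a vertex.

Evaluating z = 4u - 6v at each vertex:
  (0, 2): z = -12
  (0.4, 2.1): z = -11
  (0, 2.5): z = -15

The LP has an optimal solution: (0, 2.5) with z = -15.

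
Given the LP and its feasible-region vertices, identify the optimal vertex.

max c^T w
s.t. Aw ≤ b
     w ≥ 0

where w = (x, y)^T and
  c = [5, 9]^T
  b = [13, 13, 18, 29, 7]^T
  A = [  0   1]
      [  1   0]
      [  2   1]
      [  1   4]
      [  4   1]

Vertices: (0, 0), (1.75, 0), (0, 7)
(0, 7) with z = 63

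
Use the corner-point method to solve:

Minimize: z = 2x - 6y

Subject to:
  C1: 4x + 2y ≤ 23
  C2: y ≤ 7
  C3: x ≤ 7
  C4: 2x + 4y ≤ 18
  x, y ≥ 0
x = 0, y = 4.5, z = -27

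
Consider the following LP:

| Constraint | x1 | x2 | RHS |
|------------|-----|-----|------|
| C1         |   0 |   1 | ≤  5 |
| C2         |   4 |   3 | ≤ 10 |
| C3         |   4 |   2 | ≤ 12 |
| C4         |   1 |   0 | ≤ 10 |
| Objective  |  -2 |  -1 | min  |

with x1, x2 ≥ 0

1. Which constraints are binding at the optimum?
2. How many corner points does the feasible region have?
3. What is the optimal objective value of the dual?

1. C2, x2 ≥ 0
2. 3
3. -5 (by strong duality, equal to the primal optimum)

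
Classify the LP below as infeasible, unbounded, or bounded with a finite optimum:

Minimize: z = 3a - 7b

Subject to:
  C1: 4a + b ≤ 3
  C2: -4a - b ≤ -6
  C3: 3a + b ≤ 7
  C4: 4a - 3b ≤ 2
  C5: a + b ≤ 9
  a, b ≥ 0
C1 requires 4a + b ≤ 3, while C2 (-4a - b ≤ -6) is equivalent to 4a + b ≥ 6. Together they would need 6 ≤ 4a + b ≤ 3, which is impossible since 6 > 3. No point satisfies all constraints.

Infeasible — the constraint set is empty.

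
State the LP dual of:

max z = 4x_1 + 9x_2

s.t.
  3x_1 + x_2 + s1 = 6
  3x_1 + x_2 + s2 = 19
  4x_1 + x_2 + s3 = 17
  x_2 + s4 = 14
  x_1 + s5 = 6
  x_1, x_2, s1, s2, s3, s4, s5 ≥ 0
Minimize: z = 6y1 + 19y2 + 17y3 + 14y4 + 6y5

Subject to:
  C1: -3y1 - 3y2 - 4y3 - y5 ≤ -4
  C2: -y1 - y2 - y3 - y4 ≤ -9
  y1, y2, y3, y4, y5 ≥ 0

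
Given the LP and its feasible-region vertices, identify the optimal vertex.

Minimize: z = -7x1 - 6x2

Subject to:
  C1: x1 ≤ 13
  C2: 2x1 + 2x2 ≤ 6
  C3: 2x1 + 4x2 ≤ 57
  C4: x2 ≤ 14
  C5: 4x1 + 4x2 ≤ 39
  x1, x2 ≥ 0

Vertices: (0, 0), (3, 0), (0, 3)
Evaluating z = -7x1 - 6x2 at each vertex:
  (0, 0): z = 0
  (3, 0): z = -21
  (0, 3): z = -18

The smallest value is z = -21, attained at (3, 0).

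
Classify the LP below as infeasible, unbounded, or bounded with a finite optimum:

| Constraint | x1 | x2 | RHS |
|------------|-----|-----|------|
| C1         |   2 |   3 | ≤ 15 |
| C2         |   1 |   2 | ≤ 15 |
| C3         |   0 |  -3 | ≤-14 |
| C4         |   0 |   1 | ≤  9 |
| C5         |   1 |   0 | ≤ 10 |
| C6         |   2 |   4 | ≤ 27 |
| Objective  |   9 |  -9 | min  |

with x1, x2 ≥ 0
The point (0, 5) satisfies every constraint, so the LP is feasible; the constraints give x1 ≤ 10 and x2 ≤ 9, which with x1, x2 ≥ 0 keep the feasible region inside a bounded box. A feasible, bounded LP attains a finite optimum at a vertex.

The LP has an optimal solution: (0, 5) with z = -45.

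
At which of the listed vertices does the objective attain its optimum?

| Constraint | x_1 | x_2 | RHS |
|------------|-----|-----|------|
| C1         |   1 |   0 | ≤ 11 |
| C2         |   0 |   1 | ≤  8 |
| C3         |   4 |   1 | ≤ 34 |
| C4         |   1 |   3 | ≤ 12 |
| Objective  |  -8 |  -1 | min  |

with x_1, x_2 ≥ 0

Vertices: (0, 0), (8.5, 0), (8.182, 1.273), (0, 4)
(8.5, 0) with z = -68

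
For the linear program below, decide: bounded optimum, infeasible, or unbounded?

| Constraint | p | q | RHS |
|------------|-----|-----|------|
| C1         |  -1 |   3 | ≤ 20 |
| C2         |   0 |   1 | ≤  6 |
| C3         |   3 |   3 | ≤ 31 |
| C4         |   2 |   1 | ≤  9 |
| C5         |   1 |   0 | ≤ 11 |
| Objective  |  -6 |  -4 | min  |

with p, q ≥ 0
The point (1.5, 6) satisfies every constraint, so the LP is feasible; the constraints give p ≤ 11 and q ≤ 6, which with p, q ≥ 0 keep the feasible region inside a bounded box. A feasible, bounded LP attains a finite optimum at a vertex.

Evaluating z = -6p - 4q at each vertex:
  (0, 0): z = 0
  (4.5, 0): z = -27
  (1.5, 6): z = -33
  (0, 6): z = -24

Feasible with finite optimum z* = -33 at (1.5, 6).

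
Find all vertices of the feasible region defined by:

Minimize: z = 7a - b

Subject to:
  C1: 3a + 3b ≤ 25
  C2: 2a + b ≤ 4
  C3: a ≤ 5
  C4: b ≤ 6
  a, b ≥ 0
Each vertex is the intersection of two constraint boundaries that also satisfies all remaining constraints:
  a = 0 and b = 0 → (0, 0)
  2a + b = 4 and b = 0 → (2, 0)
  2a + b = 4 and a = 0 → (0, 4)

Vertices: (0, 0), (2, 0), (0, 4)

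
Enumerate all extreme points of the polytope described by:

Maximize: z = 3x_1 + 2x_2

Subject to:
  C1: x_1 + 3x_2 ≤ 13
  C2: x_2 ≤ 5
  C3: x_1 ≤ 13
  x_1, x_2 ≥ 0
Each vertex is the intersection of two constraint boundaries that also satisfies all remaining constraints:
  x_1 = 0 and x_2 = 0 → (0, 0)
  x_1 + 3x_2 = 13 and x_1 = 13 → (13, 0)
  x_1 + 3x_2 = 13 and x_1 = 0 → (0, 4.333)

Vertices: (0, 0), (13, 0), (0, 4.333)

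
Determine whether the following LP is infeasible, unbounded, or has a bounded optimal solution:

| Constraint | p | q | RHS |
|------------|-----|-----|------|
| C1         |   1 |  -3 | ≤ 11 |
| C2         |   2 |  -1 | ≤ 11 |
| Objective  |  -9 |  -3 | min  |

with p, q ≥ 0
Feasible point: (0, 0) satisfies every constraint, so the LP is feasible.
Direction d = (0, 1): for each constraint row a, a·d ≤ 0 —
  (1)(0) + (-3)(1) = -3 ≤ 0
  (2)(0) + (-1)(1) = -1 ≤ 0
and d ≥ 0, so (0, 0) + t·d stays feasible for every t ≥ 0. Along this ray z = -9p - 3q changes by -3 per unit t, so z → −∞.

Unbounded: there is a feasible ray along which z → −∞.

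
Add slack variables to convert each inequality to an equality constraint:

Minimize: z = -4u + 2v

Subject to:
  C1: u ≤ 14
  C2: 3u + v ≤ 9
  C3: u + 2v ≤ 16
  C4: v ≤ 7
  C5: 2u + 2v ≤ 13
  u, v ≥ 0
min z = -4u + 2v

s.t.
  u + s1 = 14
  3u + v + s2 = 9
  u + 2v + s3 = 16
  v + s4 = 7
  2u + 2v + s5 = 13
  u, v, s1, s2, s3, s4, s5 ≥ 0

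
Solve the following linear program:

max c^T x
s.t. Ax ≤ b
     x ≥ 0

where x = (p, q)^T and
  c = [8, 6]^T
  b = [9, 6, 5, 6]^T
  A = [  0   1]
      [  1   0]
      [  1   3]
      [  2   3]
p = 3, q = 0, z = 24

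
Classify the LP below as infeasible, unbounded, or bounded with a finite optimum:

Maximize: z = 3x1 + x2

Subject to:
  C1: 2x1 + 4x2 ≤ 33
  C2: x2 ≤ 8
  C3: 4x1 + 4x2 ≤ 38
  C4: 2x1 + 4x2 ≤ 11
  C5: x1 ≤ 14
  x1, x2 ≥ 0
The point (5.5, 0) satisfies every constraint, so the LP is feasible; the constraints give x1 ≤ 14 and x2 ≤ 8, which with x1, x2 ≥ 0 keep the feasible region inside a bounded box. A feasible, bounded LP attains a finite optimum at a vertex.

Evaluating z = 3x1 + x2 at each vertex:
  (0, 0): z = 0
  (5.5, 0): z = 16.5
  (0, 2.75): z = 2.75

The LP has an optimal solution: (5.5, 0) with z = 16.5.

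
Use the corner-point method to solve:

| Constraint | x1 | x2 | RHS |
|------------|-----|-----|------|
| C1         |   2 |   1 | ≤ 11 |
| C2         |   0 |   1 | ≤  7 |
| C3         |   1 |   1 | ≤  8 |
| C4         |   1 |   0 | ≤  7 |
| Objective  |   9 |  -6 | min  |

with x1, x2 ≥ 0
x1 = 0, x2 = 7, z = -42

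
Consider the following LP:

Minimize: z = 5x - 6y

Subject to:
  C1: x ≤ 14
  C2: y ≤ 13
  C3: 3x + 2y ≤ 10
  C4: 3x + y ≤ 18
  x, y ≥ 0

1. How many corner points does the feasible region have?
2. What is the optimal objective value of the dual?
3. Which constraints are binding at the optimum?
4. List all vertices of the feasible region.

1. 3
2. -30 (by strong duality, equal to the primal optimum)
3. C3, x ≥ 0
4. (0, 0), (3.333, 0), (0, 5)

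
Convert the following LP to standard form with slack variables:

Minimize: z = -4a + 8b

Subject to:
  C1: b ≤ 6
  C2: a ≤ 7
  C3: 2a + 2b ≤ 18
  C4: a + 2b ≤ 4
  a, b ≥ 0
min z = -4a + 8b

s.t.
  b + s1 = 6
  a + s2 = 7
  2a + 2b + s3 = 18
  a + 2b + s4 = 4
  a, b, s1, s2, s3, s4 ≥ 0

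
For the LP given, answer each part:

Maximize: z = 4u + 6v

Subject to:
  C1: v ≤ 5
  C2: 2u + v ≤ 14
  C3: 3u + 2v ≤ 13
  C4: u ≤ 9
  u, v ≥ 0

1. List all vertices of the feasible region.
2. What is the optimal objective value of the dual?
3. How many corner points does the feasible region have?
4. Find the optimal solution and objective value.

1. (0, 0), (4.333, 0), (1, 5), (0, 5)
2. 34 (by strong duality, equal to the primal optimum)
3. 4
4. u = 1, v = 5, z = 34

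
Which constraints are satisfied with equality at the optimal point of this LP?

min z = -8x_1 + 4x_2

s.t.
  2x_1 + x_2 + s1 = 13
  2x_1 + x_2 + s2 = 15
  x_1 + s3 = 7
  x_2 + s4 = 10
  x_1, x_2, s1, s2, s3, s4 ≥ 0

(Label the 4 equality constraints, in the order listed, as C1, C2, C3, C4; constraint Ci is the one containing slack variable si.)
Optimal: x_1 = 6.5, x_2 = 0
Binding: C1, x_2 ≥ 0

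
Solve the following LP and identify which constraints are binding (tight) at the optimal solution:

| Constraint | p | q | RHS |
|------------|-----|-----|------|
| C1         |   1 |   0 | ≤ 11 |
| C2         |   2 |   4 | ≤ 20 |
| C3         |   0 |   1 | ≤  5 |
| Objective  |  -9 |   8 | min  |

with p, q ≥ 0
Optimal: p = 10, q = 0
Binding: C2, q ≥ 0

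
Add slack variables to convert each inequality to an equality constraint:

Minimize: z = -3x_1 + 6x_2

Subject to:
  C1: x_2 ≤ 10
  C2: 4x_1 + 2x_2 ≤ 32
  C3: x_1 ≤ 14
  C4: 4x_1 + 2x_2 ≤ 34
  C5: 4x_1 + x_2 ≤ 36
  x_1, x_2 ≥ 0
min z = -3x_1 + 6x_2

s.t.
  x_2 + s1 = 10
  4x_1 + 2x_2 + s2 = 32
  x_1 + s3 = 14
  4x_1 + 2x_2 + s4 = 34
  4x_1 + x_2 + s5 = 36
  x_1, x_2, s1, s2, s3, s4, s5 ≥ 0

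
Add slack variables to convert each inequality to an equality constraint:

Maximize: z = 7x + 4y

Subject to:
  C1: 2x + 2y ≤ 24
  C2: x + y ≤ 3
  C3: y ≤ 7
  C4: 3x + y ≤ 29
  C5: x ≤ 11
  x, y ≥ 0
max z = 7x + 4y

s.t.
  2x + 2y + s1 = 24
  x + y + s2 = 3
  y + s3 = 7
  3x + y + s4 = 29
  x + s5 = 11
  x, y, s1, s2, s3, s4, s5 ≥ 0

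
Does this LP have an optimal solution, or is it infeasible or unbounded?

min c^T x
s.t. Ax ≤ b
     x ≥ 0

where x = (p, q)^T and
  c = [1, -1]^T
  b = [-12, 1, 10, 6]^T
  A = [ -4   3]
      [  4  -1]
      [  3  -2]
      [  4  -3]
One constraint requires 4p - 3q ≤ 6, while the constraint -4p + 3q ≤ -12 is equivalent to 4p - 3q ≥ 12. Together they would need 12 ≤ 4p - 3q ≤ 6, which is impossible since 12 > 6. No point satisfies all constraints.

The feasible region is empty; the LP is infeasible.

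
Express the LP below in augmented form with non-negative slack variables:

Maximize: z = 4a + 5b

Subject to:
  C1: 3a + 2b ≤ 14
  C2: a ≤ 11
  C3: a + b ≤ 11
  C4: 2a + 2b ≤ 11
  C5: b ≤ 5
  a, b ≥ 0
max z = 4a + 5b

s.t.
  3a + 2b + s1 = 14
  a + s2 = 11
  a + b + s3 = 11
  2a + 2b + s4 = 11
  b + s5 = 5
  a, b, s1, s2, s3, s4, s5 ≥ 0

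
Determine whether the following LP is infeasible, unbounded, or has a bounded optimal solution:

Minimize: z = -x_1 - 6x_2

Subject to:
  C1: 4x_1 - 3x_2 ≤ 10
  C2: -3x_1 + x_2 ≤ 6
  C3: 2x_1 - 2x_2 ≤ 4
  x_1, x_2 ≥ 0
Feasible point: (0, 0) satisfies every constraint, so the LP is feasible.
Direction d = (3, 4): for each constraint row a, a·d ≤ 0 —
  (4)(3) + (-3)(4) = 0 ≤ 0
  (-3)(3) + (1)(4) = -5 ≤ 0
  (2)(3) + (-2)(4) = -2 ≤ 0
and d ≥ 0, so (0, 0) + t·d stays feasible for every t ≥ 0. Along this ray z = -x_1 - 6x_2 changes by -27 per unit t, so z → −∞.

Unbounded: there is a feasible ray along which z → −∞.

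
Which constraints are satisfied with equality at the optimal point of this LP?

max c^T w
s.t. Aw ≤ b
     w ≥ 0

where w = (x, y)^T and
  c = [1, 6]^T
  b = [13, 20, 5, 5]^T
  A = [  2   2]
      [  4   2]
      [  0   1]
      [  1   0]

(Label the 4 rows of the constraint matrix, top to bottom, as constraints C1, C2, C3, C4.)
Optimal: x = 1.5, y = 5
Slack at optimum:
  C1: slack = 0 (binding)
  C2: slack = 4
  C3: slack = 0 (binding)
  C4: slack = 3.5
  x ≥ 0: x = 1.5
  y ≥ 0: y = 5
Binding constraints: C1, C3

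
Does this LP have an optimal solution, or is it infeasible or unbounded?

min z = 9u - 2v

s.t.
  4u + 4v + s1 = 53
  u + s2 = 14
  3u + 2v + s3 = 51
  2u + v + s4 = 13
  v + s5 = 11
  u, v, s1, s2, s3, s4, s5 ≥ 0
The point (0, 11) satisfies every constraint, so the LP is feasible; the constraints give u ≤ 14 and v ≤ 11, which with u, v ≥ 0 keep the feasible region inside a bounded box. A feasible, bounded LP attains a finite optimum at a vertex.

The LP has an optimal solution: (0, 11) with z = -22.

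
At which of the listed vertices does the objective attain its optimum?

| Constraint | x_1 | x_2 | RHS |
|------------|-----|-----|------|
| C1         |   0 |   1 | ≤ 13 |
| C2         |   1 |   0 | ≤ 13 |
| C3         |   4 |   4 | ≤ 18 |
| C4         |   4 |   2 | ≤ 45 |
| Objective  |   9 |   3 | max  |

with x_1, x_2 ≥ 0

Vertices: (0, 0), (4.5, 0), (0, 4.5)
Evaluating z = 9x_1 + 3x_2 at each vertex:
  (0, 0): z = 0
  (4.5, 0): z = 40.5
  (0, 4.5): z = 13.5

The largest value is z = 40.5, attained at (4.5, 0).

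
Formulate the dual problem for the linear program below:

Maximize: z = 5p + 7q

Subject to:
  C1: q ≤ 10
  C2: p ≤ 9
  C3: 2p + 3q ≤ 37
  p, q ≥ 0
Minimize: z = 10y1 + 9y2 + 37y3

Subject to:
  C1: -y2 - 2y3 ≤ -5
  C2: -y1 - 3y3 ≤ -7
  y1, y2, y3 ≥ 0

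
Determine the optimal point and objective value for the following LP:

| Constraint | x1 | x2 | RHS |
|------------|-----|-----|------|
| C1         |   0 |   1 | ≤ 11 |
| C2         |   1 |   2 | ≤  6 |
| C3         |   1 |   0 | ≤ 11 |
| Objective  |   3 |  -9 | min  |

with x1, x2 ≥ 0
Each vertex is the intersection of two constraint boundaries that also satisfies all remaining constraints:
  x1 = 0 and x2 = 0 → (0, 0)
  x1 + 2x2 = 6 and x2 = 0 → (6, 0)
  x1 + 2x2 = 6 and x1 = 0 → (0, 3)

Evaluating z = 3x1 - 9x2 at each vertex:
  (0, 0): z = 0
  (6, 0): z = 18
  (0, 3): z = -27

The minimum is at (0, 3) with z = -27.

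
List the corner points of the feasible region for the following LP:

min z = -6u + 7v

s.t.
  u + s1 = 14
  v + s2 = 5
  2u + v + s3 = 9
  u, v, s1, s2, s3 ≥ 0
Each vertex is the intersection of two constraint boundaries that also satisfies all remaining constraints:
  u = 0 and v = 0 → (0, 0)
  2u + v = 9 and v = 0 → (4.5, 0)
  v = 5 and 2u + v = 9 → (2, 5)
  v = 5 and u = 0 → (0, 5)

Vertices: (0, 0), (4.5, 0), (2, 5), (0, 5)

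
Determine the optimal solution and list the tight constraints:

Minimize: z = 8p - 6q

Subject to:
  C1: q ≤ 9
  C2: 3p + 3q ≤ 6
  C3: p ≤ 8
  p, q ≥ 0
Optimal: p = 0, q = 2
Binding: C2, p ≥ 0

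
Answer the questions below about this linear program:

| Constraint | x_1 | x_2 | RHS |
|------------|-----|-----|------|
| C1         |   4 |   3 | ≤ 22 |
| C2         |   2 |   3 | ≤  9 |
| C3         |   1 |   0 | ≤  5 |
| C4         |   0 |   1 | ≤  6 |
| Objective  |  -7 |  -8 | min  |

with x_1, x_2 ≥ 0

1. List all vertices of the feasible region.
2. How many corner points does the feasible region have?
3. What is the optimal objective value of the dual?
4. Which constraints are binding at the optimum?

1. (0, 0), (4.5, 0), (0, 3)
2. 3
3. -31.5 (by strong duality, equal to the primal optimum)
4. C2, x_2 ≥ 0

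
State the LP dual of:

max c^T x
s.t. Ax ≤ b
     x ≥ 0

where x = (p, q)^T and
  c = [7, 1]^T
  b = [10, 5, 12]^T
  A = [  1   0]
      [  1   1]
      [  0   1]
Minimize: z = 10y1 + 5y2 + 12y3

Subject to:
  C1: -y1 - y2 ≤ -7
  C2: -y2 - y3 ≤ -1
  y1, y2, y3 ≥ 0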